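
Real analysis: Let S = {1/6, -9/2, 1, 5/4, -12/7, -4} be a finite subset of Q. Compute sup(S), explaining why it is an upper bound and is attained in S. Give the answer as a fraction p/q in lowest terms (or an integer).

S is finite, so sup(S) = max(S).
Sorted decreasing:
5/4, 1, 1/6, -12/7, -4, -9/2
The extremum is 5/4.
For every x in S, x <= 5/4. And 5/4 is in S, so it is attained.
Therefore sup(S) = 5/4.

5/4


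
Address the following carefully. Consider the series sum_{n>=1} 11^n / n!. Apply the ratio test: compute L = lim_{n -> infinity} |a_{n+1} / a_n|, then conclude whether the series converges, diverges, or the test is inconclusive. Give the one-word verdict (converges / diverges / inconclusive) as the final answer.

Let a_n denote the general term. Form the ratio a_{n+1}/a_n and simplify:
a_{n+1}/a_n = 11/(n + 1)
Take the limit as n -> infinity: L = 0.
Since L = 0 < 1, the ratio test implies the series converges.

converges


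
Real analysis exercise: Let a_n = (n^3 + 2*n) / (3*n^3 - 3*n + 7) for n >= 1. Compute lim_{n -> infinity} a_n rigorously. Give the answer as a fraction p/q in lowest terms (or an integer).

Divide numerator and denominator by n^3, the highest power:
numerator / n^3 = 1 + 2/n^2
denominator / n^3 = 3 - 3/n^2 + 7/n^3
As n -> infinity, all terms of the form c/n^k (k >= 1) tend to 0.
So numerator / n^3 -> 1 and denominator / n^3 -> 3.
Therefore lim a_n = 1/3.

1/3


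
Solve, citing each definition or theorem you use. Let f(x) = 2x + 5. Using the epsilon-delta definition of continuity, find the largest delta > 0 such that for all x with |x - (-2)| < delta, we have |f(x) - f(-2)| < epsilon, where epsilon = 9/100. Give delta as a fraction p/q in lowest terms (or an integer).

We compute f(-2) = 2*(-2) + 5 = 1.
|f(x) - f(-2)| = |2x + 5 - (1)| = |2(x - (-2))| = 2|x - (-2)|.
We need 2|x - (-2)| < 9/100, i.e. |x - (-2)| < 9/100 / 2 = 9/200.
So any delta <= 9/200 works. Conversely, if delta > 9/200, then x = -2 + 9/200 satisfies |x - (-2)| = 9/200 < delta but |f(x) - f(-2)| = 2 * 9/200 = 9/100, which is not < 9/100; so no larger delta works.
Hence the largest such delta is 9/200.

9/200


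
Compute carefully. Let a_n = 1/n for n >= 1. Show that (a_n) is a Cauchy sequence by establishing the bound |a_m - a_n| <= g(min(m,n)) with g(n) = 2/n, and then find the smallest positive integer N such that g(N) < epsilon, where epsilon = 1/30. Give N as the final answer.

For any m, n >= 1, by the triangle inequality:
|a_m - a_n| = |1/m - 1/n| <= 1/m + 1/n <= 2/min(m,n).
So g(n) = 2/n bounds the Cauchy difference. Since g(n) -> 0, (a_n) is Cauchy.
Now solve g(N) < 1/30: 2/N < 1/30 <=> N > 2 / (1/30) = 60.
The smallest integer strictly greater than 60 is N = 61.
Check: g(61) = 2/61 = 2/61 < 1/30; g(60) = 1/30 >= 1/30. So N = 61.

61


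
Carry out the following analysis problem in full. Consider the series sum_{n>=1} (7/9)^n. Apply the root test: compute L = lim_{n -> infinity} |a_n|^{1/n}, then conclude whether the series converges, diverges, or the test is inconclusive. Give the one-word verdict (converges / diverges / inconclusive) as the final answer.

Let a_n denote the general term. Form |a_n|^(1/n) and simplify:
|a_n|^(1/n) = 7/9
Take the limit as n -> infinity: L = 7/9.
Since L = 7/9 < 1, the root test implies convergence.

converges


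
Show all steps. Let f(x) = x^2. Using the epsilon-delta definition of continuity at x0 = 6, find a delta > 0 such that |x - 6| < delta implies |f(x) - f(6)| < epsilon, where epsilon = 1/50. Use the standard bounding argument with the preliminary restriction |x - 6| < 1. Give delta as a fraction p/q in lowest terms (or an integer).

Factor: |x^2 - (6)^2| = |x - 6| * |x + 6|.
Impose |x - 6| < 1 first. Then |x + 6| = |(x - 6) + 2*(6)| <= |x - 6| + 2*|6| < 1 + 12 = 13.
So |x^2 - (6)^2| < delta * 13.
We need delta * 13 <= 1/50, i.e. delta <= 1/50/13 = 1/650.
Since 1/650 < 1, this is tighter than 1; take delta = 1/650.
So delta = 1/650 works.

1/650


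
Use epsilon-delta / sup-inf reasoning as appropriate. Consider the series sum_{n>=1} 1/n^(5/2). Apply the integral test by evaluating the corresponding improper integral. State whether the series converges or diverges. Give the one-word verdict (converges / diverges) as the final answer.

Let f(x) = x^(-5/2). Then f is positive, continuous, and decreasing on [1, infinity), so the integral test applies.
Compute the improper integral int_{1}^infinity f(x) dx:
  antiderivative F(x) = -2/(3*x^(3/2)).
  As x -> infinity, F(x) -> 0 (since p = 5/2 > 1).
  So int = F(infinity) - F(1) = 0 - (-2/3) = 2/3.
  Finite, so by the integral test, the series converges.

converges


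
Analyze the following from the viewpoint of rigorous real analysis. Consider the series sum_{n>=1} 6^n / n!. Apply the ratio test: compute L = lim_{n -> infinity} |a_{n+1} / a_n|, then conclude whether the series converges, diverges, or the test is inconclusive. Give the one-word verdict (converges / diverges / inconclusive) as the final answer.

Let a_n denote the general term. Form the ratio a_{n+1}/a_n and simplify:
a_{n+1}/a_n = 6/(n + 1)
Take the limit as n -> infinity: L = 0.
Since L = 0 < 1, the ratio test implies the series converges.

converges


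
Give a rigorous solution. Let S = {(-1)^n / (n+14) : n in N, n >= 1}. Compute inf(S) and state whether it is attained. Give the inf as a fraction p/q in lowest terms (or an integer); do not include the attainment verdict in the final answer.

Analysis:
- Values: -1/15, 1/16, -1/17, 1/18, -1/19, ...
- Positive terms (even n): 1/(2+14), 1/(4+14), ... decreasing -> max = 1/16 (n=2).
- Negative terms (odd n): -1/(1+14), -1/(3+14), ... increasing -> min = -1/15 (n=1).
- So sup = 1/16 (attained at n=2); inf = -1/15 (attained at n=1).
Conclusion: inf(S) = -1/15, attained in S.

-1/15


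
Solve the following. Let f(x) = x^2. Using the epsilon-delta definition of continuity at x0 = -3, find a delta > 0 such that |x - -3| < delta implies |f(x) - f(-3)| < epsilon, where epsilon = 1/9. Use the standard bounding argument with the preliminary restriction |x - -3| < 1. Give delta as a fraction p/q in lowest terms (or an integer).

Factor: |x^2 - (-3)^2| = |x - -3| * |x + -3|.
Impose |x - -3| < 1 first. Then |x + -3| = |(x - -3) + 2*(-3)| <= |x - -3| + 2*|-3| < 1 + 6 = 7.
So |x^2 - (-3)^2| < delta * 7.
We need delta * 7 <= 1/9, i.e. delta <= 1/9/7 = 1/63.
Since 1/63 < 1, this is tighter than 1; take delta = 1/63.
So delta = 1/63 works.

1/63


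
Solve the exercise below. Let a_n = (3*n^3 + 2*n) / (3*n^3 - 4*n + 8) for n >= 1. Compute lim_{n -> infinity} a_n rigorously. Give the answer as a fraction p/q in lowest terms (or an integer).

Divide numerator and denominator by n^3, the highest power:
numerator / n^3 = 3 + 2/n^2
denominator / n^3 = 3 - 4/n^2 + 8/n^3
As n -> infinity, all terms of the form c/n^k (k >= 1) tend to 0.
So numerator / n^3 -> 3 and denominator / n^3 -> 3.
Therefore lim a_n = 1.

1


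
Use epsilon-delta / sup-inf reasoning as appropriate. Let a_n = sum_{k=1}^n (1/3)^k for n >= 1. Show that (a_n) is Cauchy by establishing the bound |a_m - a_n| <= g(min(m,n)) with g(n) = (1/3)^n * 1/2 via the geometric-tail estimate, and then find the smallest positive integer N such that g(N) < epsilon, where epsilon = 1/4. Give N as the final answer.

For m > n >= 1: |a_m - a_n| = sum_{k=n+1}^m (1/3)^k < sum_{k=n+1}^infinity (1/3)^k = (1/3)^(n+1) / (1 - 1/3) = (1/3)^n * (1/3) * (3/2) = (1/3)^n * 1/2.
So g(n) = (1/3)^n / 2. Since g(n) -> 0, (a_n) is Cauchy.
Now solve g(N) < 1/4: (1/3)^N / 2 < 1/4 <=> 3^N > 1 / (2 * 1/4) = 2.
Check powers of 3: 3^0 = 1 <= 2, 3^1 = 3 > 2.
So the smallest such N is 1. Check: g(1) = 1/(2 * 3) = 1/6 < 1/4.

1


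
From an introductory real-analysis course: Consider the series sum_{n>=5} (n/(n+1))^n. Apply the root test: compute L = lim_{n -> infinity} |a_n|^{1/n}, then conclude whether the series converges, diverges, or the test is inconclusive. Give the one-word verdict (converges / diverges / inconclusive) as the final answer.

Let a_n denote the general term. Form |a_n|^(1/n) and simplify:
|a_n|^(1/n) = n/(n + 1)
Take the limit as n -> infinity: L = 1.
Since L = 1, the root test is inconclusive. (In fact a_n = (n/(n+1))^n -> e^(-1) != 0, so the nth-term test shows divergence; but the root test itself gives no conclusion.)

inconclusive


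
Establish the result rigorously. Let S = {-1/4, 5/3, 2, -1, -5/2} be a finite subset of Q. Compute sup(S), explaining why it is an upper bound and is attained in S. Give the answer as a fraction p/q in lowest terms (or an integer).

S is finite, so sup(S) = max(S).
Sorted decreasing:
2, 5/3, -1/4, -1, -5/2
The extremum is 2.
For every x in S, x <= 2. And 2 is in S, so it is attained.
Therefore sup(S) = 2.

2


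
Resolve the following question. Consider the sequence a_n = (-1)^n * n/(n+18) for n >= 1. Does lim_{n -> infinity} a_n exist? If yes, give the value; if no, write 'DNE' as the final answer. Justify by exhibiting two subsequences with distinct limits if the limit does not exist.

Examine the behaviour of a_n along subsequences.
a_{2k} = 2k/(2k+18) -> 1. a_{2k+1} = -(2k+1)/(2k+19) -> -1.
Since these two subsequential limits are 1 and -1, distinct, the full sequence cannot converge (a convergent sequence has all subsequences tending to the same limit). So lim a_n does not exist.

DNE


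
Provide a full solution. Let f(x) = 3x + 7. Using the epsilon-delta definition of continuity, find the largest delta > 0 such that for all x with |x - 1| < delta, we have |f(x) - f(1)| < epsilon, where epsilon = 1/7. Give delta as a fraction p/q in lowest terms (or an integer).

We compute f(1) = 3*(1) + 7 = 10.
|f(x) - f(1)| = |3x + 7 - (10)| = |3(x - 1)| = 3|x - 1|.
We need 3|x - 1| < 1/7, i.e. |x - 1| < 1/7 / 3 = 1/21.
So any delta <= 1/21 works. Conversely, if delta > 1/21, then x = 1 + 1/21 satisfies |x - 1| = 1/21 < delta but |f(x) - f(1)| = 3 * 1/21 = 1/7, which is not < 1/7; so no larger delta works.
Hence the largest such delta is 1/21.

1/21


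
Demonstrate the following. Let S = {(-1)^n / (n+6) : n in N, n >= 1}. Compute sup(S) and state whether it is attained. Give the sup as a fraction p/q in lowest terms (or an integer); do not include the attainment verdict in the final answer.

Analysis:
- Values: -1/7, 1/8, -1/9, 1/10, -1/11, ...
- Positive terms (even n): 1/(2+6), 1/(4+6), ... decreasing -> max = 1/8 (n=2).
- Negative terms (odd n): -1/(1+6), -1/(3+6), ... increasing -> min = -1/7 (n=1).
- So sup = 1/8 (attained at n=2); inf = -1/7 (attained at n=1).
Conclusion: sup(S) = 1/8, attained in S.

1/8


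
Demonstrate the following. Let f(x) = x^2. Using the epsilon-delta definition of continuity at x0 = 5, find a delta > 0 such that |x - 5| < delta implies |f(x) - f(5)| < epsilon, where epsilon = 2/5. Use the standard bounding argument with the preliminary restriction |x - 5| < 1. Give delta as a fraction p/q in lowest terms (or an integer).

Factor: |x^2 - (5)^2| = |x - 5| * |x + 5|.
Impose |x - 5| < 1 first. Then |x + 5| = |(x - 5) + 2*(5)| <= |x - 5| + 2*|5| < 1 + 10 = 11.
So |x^2 - (5)^2| < delta * 11.
We need delta * 11 <= 2/5, i.e. delta <= 2/5/11 = 2/55.
Since 2/55 < 1, this is tighter than 1; take delta = 2/55.
So delta = 2/55 works.

2/55


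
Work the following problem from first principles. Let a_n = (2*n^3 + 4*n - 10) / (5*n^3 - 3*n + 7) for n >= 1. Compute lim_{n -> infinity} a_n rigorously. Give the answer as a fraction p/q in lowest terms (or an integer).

Divide numerator and denominator by n^3, the highest power:
numerator / n^3 = 2 + 4/n^2 - 10/n^3
denominator / n^3 = 5 - 3/n^2 + 7/n^3
As n -> infinity, all terms of the form c/n^k (k >= 1) tend to 0.
So numerator / n^3 -> 2 and denominator / n^3 -> 5.
Therefore lim a_n = 2/5.

2/5


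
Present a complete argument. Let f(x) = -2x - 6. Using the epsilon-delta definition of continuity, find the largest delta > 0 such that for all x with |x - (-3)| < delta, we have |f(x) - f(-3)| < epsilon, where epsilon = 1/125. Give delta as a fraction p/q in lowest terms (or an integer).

We compute f(-3) = -2*(-3) - 6 = 0.
|f(x) - f(-3)| = |-2x - 6 - (0)| = |-2(x - (-3))| = 2|x - (-3)|.
We need 2|x - (-3)| < 1/125, i.e. |x - (-3)| < 1/125 / 2 = 1/250.
So any delta <= 1/250 works. Conversely, if delta > 1/250, then x = -3 + 1/250 satisfies |x - (-3)| = 1/250 < delta but |f(x) - f(-3)| = 2 * 1/250 = 1/125, which is not < 1/125; so no larger delta works.
Hence the largest such delta is 1/250.

1/250


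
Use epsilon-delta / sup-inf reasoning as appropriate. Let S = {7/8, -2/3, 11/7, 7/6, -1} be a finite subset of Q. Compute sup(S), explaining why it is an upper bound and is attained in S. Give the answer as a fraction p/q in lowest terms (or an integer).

S is finite, so sup(S) = max(S).
Sorted decreasing:
11/7, 7/6, 7/8, -2/3, -1
The extremum is 11/7.
For every x in S, x <= 11/7. And 11/7 is in S, so it is attained.
Therefore sup(S) = 11/7.

11/7


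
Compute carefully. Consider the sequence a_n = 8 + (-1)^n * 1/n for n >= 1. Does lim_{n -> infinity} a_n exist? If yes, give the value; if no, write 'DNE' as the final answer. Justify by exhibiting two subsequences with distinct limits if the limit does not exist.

Examine the behaviour of a_n along subsequences.
Even-n subsequence a_{2k} = 8 + 1/(2k) -> 8. Odd-n subsequence a_{2k+1} = 8 - 1/(2k+1) -> 8. Both tend to 8, which suggests the limit is 8; verify directly.
|a_n - 8| = |(-1)^n * 1/n| = 1/n for every n >= 1.
Given epsilon > 0, choose a positive integer N > 1/epsilon. Then for all n >= N, |a_n - 8| = 1/n <= 1/N < epsilon.
So by the definition of the limit, lim a_n exists and equals 8.

8


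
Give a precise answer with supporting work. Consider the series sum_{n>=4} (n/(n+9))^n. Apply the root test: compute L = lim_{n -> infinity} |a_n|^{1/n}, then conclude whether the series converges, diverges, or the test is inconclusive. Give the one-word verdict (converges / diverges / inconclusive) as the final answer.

Let a_n denote the general term. Form |a_n|^(1/n) and simplify:
|a_n|^(1/n) = n/(n + 9)
Take the limit as n -> infinity: L = 1.
Since L = 1, the root test is inconclusive. (In fact a_n = (n/(n+9))^n -> e^(-9) != 0, so the nth-term test shows divergence; but the root test itself gives no conclusion.)

inconclusive


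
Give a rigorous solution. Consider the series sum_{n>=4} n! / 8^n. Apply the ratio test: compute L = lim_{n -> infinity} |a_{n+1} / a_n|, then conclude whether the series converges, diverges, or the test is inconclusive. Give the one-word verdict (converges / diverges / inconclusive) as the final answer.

Let a_n denote the general term. Form the ratio a_{n+1}/a_n and simplify:
a_{n+1}/a_n = n/8 + 1/8
Take the limit as n -> infinity: L = infinity.
Since L = infinity > 1 (or L = infinity), the ratio test implies the series diverges.

diverges


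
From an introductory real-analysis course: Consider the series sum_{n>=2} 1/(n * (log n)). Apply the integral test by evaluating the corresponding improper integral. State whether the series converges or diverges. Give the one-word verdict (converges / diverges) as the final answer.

Let f(x) = 1/(x*log(x)). Then f is positive, continuous, and decreasing on [2, infinity), so the integral test applies.
Compute the improper integral int_{2}^infinity f(x) dx:
  antiderivative F(x) = log(log(x)).
  F(x) = log(log(x)) -> infinity as x -> infinity. The integral diverges, so by the integral test, the series diverges.

diverges


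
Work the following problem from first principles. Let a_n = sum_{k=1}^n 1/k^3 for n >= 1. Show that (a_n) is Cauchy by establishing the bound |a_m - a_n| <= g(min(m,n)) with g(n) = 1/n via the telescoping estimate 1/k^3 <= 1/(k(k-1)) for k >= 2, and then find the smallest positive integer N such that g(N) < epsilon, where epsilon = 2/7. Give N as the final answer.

For m > n >= 1: |a_m - a_n| = sum_{k=n+1}^m 1/k^3.
Use 1/k^3 <= 1/(k(k-1)) = 1/(k-1) - 1/k for k >= 2 (which holds since k^3 >= k^2 >= k(k-1) for k >= 2):
sum_{k=n+1}^m 1/k^3 <= sum_{k=n+1}^m (1/(k-1) - 1/k) = 1/n - 1/m <= 1/n.
By symmetry the same bound holds with n,m swapped, so |a_m - a_n| <= 1/min(m,n) = g(min(m,n)). Since g(n) -> 0, (a_n) is Cauchy.
Now solve g(N) < 2/7: 1/N < 2/7 <=> N > 1/(2/7) = 7/2.
The smallest integer strictly greater than 7/2 is N = 4.
Check: g(4) = 1/4 < 2/7; g(3) = 1/3 >= 2/7. So N = 4.

4


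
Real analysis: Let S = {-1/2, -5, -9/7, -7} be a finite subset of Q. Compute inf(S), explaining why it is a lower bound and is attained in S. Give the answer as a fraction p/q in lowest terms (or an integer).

S is finite, so inf(S) = min(S).
Sorted increasing:
-7, -5, -9/7, -1/2
The extremum is -7.
For every x in S, x >= -7. And -7 is in S, so it is attained.
Therefore inf(S) = -7.

-7


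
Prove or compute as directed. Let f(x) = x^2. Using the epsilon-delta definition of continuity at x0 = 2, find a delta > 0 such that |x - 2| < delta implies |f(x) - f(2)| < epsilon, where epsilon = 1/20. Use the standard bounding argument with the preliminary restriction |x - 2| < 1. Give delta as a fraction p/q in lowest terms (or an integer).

Factor: |x^2 - (2)^2| = |x - 2| * |x + 2|.
Impose |x - 2| < 1 first. Then |x + 2| = |(x - 2) + 2*(2)| <= |x - 2| + 2*|2| < 1 + 4 = 5.
So |x^2 - (2)^2| < delta * 5.
We need delta * 5 <= 1/20, i.e. delta <= 1/20/5 = 1/100.
Since 1/100 < 1, this is tighter than 1; take delta = 1/100.
So delta = 1/100 works.

1/100


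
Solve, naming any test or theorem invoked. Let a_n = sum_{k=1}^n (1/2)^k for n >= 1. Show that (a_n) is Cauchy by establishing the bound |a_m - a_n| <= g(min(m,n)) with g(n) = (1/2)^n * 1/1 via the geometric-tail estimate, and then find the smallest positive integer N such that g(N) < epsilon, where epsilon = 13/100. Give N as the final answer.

For m > n >= 1: |a_m - a_n| = sum_{k=n+1}^m (1/2)^k < sum_{k=n+1}^infinity (1/2)^k = (1/2)^(n+1) / (1 - 1/2) = (1/2)^n * (1/2) * (2/1) = (1/2)^n * 1/1.
So g(n) = (1/2)^n / 1. Since g(n) -> 0, (a_n) is Cauchy.
Now solve g(N) < 13/100: (1/2)^N / 1 < 13/100 <=> 2^N > 1 / (1 * 13/100) = 100/13.
Check powers of 2: 2^2 = 4 <= 100/13, 2^3 = 8 > 100/13.
So the smallest such N is 3. Check: g(3) = 1/(1 * 8) = 1/8 < 13/100.

3


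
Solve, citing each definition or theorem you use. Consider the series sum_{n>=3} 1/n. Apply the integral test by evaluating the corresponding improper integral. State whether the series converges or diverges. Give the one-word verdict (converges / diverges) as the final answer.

Let f(x) = 1/x. Then f is positive, continuous, and decreasing on [3, infinity), so the integral test applies.
Compute the improper integral int_{3}^infinity f(x) dx:
  antiderivative F(x) = log(x).
  As x -> infinity, log(x) -> infinity.
  So int = infinity - log(3) = infinity. By the integral test, the series diverges.

diverges


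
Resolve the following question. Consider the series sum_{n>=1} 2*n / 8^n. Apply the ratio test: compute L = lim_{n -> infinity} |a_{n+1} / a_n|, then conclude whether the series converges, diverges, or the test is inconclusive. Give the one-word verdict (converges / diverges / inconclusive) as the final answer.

Let a_n denote the general term. Form the ratio a_{n+1}/a_n and simplify:
a_{n+1}/a_n = (n + 1)/(8*n)
Take the limit as n -> infinity: L = 1/8.
Since L = 1/8 < 1, the ratio test implies the series converges.

converges


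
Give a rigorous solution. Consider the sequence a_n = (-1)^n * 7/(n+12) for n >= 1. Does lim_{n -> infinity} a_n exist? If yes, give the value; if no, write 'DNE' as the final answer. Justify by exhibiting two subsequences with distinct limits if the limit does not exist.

Examine the behaviour of a_n along subsequences.
Even-n subsequence a_{2k} = 7/(2k+12) -> 0. Odd-n subsequence a_{2k+1} = -7/(2k+13) -> 0. Both tend to 0, which suggests the limit is 0; verify directly.
|a_n - 0| = 7/(n+12) < 7/n for every n >= 1.
Given epsilon > 0, choose a positive integer N > 7/epsilon. Then for all n >= N, |a_n| < 7/n <= 7/N < epsilon.
So by the definition of the limit, lim a_n exists and equals 0.

0


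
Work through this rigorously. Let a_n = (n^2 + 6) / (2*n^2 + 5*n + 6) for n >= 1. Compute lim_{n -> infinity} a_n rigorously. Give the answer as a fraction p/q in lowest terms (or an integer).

Divide numerator and denominator by n^2, the highest power:
numerator / n^2 = 1 + 6/n^2
denominator / n^2 = 2 + 5/n + 6/n^2
As n -> infinity, all terms of the form c/n^k (k >= 1) tend to 0.
So numerator / n^2 -> 1 and denominator / n^2 -> 2.
Therefore lim a_n = 1/2.

1/2


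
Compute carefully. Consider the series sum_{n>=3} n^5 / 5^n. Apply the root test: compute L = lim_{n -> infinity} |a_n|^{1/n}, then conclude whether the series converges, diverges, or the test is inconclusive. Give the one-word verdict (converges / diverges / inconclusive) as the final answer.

Let a_n denote the general term. Form |a_n|^(1/n) and simplify:
|a_n|^(1/n) = n^(5/n)/5
Take the limit as n -> infinity: L = 1/5.
Since L = 1/5 < 1, the root test implies convergence.

converges


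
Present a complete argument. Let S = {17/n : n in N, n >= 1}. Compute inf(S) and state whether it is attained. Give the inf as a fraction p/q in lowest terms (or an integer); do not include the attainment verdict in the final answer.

Analysis:
- Values: 17, 17/2, 17/3, 17/4, ... strictly decreasing.
- The maximum is 17 (n=1); sup = 17 (attained).
- The set is bounded below by 0; 17/n -> 0 so 0 is the greatest lower bound.
- 0 is not in the set, so inf = 0 is not attained.
Conclusion: inf(S) = 0, not attained in S.

0


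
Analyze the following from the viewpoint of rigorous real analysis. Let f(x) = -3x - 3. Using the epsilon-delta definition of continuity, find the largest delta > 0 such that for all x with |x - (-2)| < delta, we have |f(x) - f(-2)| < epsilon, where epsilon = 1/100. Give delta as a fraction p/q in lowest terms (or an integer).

We compute f(-2) = -3*(-2) - 3 = 3.
|f(x) - f(-2)| = |-3x - 3 - (3)| = |-3(x - (-2))| = 3|x - (-2)|.
We need 3|x - (-2)| < 1/100, i.e. |x - (-2)| < 1/100 / 3 = 1/300.
So any delta <= 1/300 works. Conversely, if delta > 1/300, then x = -2 + 1/300 satisfies |x - (-2)| = 1/300 < delta but |f(x) - f(-2)| = 3 * 1/300 = 1/100, which is not < 1/100; so no larger delta works.
Hence the largest such delta is 1/300.

1/300


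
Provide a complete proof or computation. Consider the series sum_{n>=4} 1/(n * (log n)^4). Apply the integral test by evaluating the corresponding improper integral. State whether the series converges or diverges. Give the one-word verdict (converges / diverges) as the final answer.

Let f(x) = 1/(x*log(x)^4). Then f is positive, continuous, and decreasing on [4, infinity), so the integral test applies.
Compute the improper integral int_{4}^infinity f(x) dx:
  antiderivative F(x) = -1/(3*log(x)^3).
  F(x) -> 0 as x -> infinity.  int = 0 - F(4) = 1/(3*log(4)^3) < infinity. By the integral test, the series converges.

converges


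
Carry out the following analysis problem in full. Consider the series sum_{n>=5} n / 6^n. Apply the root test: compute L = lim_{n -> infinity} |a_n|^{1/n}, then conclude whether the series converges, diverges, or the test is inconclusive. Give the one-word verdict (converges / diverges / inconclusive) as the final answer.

Let a_n denote the general term. Form |a_n|^(1/n) and simplify:
|a_n|^(1/n) = n^(1/n)/6
Take the limit as n -> infinity: L = 1/6.
Since L = 1/6 < 1, the root test implies convergence.

converges


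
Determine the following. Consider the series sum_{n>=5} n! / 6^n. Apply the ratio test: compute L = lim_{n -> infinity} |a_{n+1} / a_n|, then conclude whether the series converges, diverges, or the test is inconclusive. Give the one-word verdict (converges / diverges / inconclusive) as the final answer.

Let a_n denote the general term. Form the ratio a_{n+1}/a_n and simplify:
a_{n+1}/a_n = n/6 + 1/6
Take the limit as n -> infinity: L = infinity.
Since L = infinity > 1 (or L = infinity), the ratio test implies the series diverges.

diverges


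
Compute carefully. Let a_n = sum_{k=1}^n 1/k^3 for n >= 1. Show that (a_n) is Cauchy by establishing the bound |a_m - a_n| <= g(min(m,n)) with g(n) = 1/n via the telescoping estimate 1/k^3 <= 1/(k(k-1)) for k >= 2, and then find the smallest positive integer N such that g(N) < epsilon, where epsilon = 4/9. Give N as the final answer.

For m > n >= 1: |a_m - a_n| = sum_{k=n+1}^m 1/k^3.
Use 1/k^3 <= 1/(k(k-1)) = 1/(k-1) - 1/k for k >= 2 (which holds since k^3 >= k^2 >= k(k-1) for k >= 2):
sum_{k=n+1}^m 1/k^3 <= sum_{k=n+1}^m (1/(k-1) - 1/k) = 1/n - 1/m <= 1/n.
By symmetry the same bound holds with n,m swapped, so |a_m - a_n| <= 1/min(m,n) = g(min(m,n)). Since g(n) -> 0, (a_n) is Cauchy.
Now solve g(N) < 4/9: 1/N < 4/9 <=> N > 1/(4/9) = 9/4.
The smallest integer strictly greater than 9/4 is N = 3.
Check: g(3) = 1/3 < 4/9; g(2) = 1/2 >= 4/9. So N = 3.

3


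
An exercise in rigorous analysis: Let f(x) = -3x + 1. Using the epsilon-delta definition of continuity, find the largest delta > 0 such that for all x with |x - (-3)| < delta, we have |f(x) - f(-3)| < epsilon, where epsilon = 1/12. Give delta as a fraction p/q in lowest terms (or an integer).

We compute f(-3) = -3*(-3) + 1 = 10.
|f(x) - f(-3)| = |-3x + 1 - (10)| = |-3(x - (-3))| = 3|x - (-3)|.
We need 3|x - (-3)| < 1/12, i.e. |x - (-3)| < 1/12 / 3 = 1/36.
So any delta <= 1/36 works. Conversely, if delta > 1/36, then x = -3 + 1/36 satisfies |x - (-3)| = 1/36 < delta but |f(x) - f(-3)| = 3 * 1/36 = 1/12, which is not < 1/12; so no larger delta works.
Hence the largest such delta is 1/36.

1/36


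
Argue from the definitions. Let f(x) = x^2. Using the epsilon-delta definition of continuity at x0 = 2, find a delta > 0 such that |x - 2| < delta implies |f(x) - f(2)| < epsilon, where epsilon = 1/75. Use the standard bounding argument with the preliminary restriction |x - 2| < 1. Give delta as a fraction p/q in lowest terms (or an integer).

Factor: |x^2 - (2)^2| = |x - 2| * |x + 2|.
Impose |x - 2| < 1 first. Then |x + 2| = |(x - 2) + 2*(2)| <= |x - 2| + 2*|2| < 1 + 4 = 5.
So |x^2 - (2)^2| < delta * 5.
We need delta * 5 <= 1/75, i.e. delta <= 1/75/5 = 1/375.
Since 1/375 < 1, this is tighter than 1; take delta = 1/375.
So delta = 1/375 works.

1/375


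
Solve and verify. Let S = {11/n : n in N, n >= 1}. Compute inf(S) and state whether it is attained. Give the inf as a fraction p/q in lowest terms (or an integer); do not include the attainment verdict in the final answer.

Analysis:
- Values: 11, 11/2, 11/3, 11/4, ... strictly decreasing.
- The maximum is 11 (n=1); sup = 11 (attained).
- The set is bounded below by 0; 11/n -> 0 so 0 is the greatest lower bound.
- 0 is not in the set, so inf = 0 is not attained.
Conclusion: inf(S) = 0, not attained in S.

0


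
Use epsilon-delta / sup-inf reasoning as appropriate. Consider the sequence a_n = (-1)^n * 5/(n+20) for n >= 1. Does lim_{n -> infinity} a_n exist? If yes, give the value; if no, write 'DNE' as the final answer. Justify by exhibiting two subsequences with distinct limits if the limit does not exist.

Examine the behaviour of a_n along subsequences.
Even-n subsequence a_{2k} = 5/(2k+20) -> 0. Odd-n subsequence a_{2k+1} = -5/(2k+21) -> 0. Both tend to 0, which suggests the limit is 0; verify directly.
|a_n - 0| = 5/(n+20) < 5/n for every n >= 1.
Given epsilon > 0, choose a positive integer N > 5/epsilon. Then for all n >= N, |a_n| < 5/n <= 5/N < epsilon.
So by the definition of the limit, lim a_n exists and equals 0.

0


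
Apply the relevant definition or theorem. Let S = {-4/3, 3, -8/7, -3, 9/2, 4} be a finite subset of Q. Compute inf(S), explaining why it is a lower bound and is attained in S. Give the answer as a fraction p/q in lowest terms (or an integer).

S is finite, so inf(S) = min(S).
Sorted increasing:
-3, -4/3, -8/7, 3, 4, 9/2
The extremum is -3.
For every x in S, x >= -3. And -3 is in S, so it is attained.
Therefore inf(S) = -3.

-3


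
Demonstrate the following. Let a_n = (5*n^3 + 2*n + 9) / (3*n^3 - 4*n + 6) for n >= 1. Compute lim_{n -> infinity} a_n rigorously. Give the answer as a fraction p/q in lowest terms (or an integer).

Divide numerator and denominator by n^3, the highest power:
numerator / n^3 = 5 + 2/n^2 + 9/n^3
denominator / n^3 = 3 - 4/n^2 + 6/n^3
As n -> infinity, all terms of the form c/n^k (k >= 1) tend to 0.
So numerator / n^3 -> 5 and denominator / n^3 -> 3.
Therefore lim a_n = 5/3.

5/3


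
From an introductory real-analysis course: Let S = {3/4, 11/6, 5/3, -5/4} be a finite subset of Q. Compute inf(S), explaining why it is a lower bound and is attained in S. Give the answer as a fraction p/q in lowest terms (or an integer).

S is finite, so inf(S) = min(S).
Sorted increasing:
-5/4, 3/4, 5/3, 11/6
The extremum is -5/4.
For every x in S, x >= -5/4. And -5/4 is in S, so it is attained.
Therefore inf(S) = -5/4.

-5/4


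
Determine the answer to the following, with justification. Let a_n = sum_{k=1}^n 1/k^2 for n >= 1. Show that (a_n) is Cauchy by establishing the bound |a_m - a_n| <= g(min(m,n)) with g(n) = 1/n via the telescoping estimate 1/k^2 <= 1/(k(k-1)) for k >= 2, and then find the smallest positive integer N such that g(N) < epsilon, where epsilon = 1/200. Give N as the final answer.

For m > n >= 1: |a_m - a_n| = sum_{k=n+1}^m 1/k^2.
Use 1/k^2 <= 1/(k(k-1)) = 1/(k-1) - 1/k for k >= 2:
sum_{k=n+1}^m 1/k^2 <= sum_{k=n+1}^m (1/(k-1) - 1/k) = 1/n - 1/m <= 1/n.
By symmetry the same bound holds with n,m swapped, so |a_m - a_n| <= 1/min(m,n) = g(min(m,n)). Since g(n) -> 0, (a_n) is Cauchy.
Now solve g(N) < 1/200: 1/N < 1/200 <=> N > 1/(1/200) = 200.
The smallest integer strictly greater than 200 is N = 201.
Check: g(201) = 1/201 < 1/200; g(200) = 1/200 >= 1/200. So N = 201.

201


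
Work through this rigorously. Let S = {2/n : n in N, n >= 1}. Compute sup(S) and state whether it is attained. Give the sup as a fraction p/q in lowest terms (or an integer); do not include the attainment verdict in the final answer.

Analysis:
- Values: 2, 1, 2/3, 1/2, ... strictly decreasing.
- The maximum is 2 (n=1); sup = 2 (attained).
- The set is bounded below by 0; 2/n -> 0 so 0 is the greatest lower bound.
- 0 is not in the set, so inf = 0 is not attained.
Conclusion: sup(S) = 2, attained in S.

2


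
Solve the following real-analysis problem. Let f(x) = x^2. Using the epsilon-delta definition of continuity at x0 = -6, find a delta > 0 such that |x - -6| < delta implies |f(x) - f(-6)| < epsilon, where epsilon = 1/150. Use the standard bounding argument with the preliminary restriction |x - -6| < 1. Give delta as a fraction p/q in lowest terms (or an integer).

Factor: |x^2 - (-6)^2| = |x - -6| * |x + -6|.
Impose |x - -6| < 1 first. Then |x + -6| = |(x - -6) + 2*(-6)| <= |x - -6| + 2*|-6| < 1 + 12 = 13.
So |x^2 - (-6)^2| < delta * 13.
We need delta * 13 <= 1/150, i.e. delta <= 1/150/13 = 1/1950.
Since 1/1950 < 1, this is tighter than 1; take delta = 1/1950.
So delta = 1/1950 works.

1/1950


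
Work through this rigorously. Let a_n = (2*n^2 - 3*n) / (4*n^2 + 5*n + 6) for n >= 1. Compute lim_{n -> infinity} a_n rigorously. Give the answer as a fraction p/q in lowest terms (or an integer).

Divide numerator and denominator by n^2, the highest power:
numerator / n^2 = 2 - 3/n
denominator / n^2 = 4 + 5/n + 6/n^2
As n -> infinity, all terms of the form c/n^k (k >= 1) tend to 0.
So numerator / n^2 -> 2 and denominator / n^2 -> 4.
Therefore lim a_n = 1/2.

1/2


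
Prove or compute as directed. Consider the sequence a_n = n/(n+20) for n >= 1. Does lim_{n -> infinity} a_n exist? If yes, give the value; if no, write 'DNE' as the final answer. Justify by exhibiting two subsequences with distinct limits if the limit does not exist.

Examine the behaviour of a_n along subsequences.
Even-n subsequence a_{2k} = (2k)/(2k+20) -> 1. Odd-n subsequence a_{2k+1} = (2k+1)/(2k+21) -> 1. Both tend to 1, which suggests the limit is 1; verify directly.
|a_n - 1| = |n - (n+20)| / (n+20) = 20/(n+20) < 20/n for every n >= 1.
Given epsilon > 0, choose a positive integer N > 20/epsilon. Then for all n >= N, |a_n - 1| < 20/n <= 20/N < epsilon.
So by the definition of the limit, lim a_n exists and equals 1.

1


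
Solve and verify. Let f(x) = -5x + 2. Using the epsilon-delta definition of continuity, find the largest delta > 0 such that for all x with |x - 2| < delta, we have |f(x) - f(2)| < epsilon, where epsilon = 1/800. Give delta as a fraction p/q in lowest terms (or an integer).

We compute f(2) = -5*(2) + 2 = -8.
|f(x) - f(2)| = |-5x + 2 - (-8)| = |-5(x - 2)| = 5|x - 2|.
We need 5|x - 2| < 1/800, i.e. |x - 2| < 1/800 / 5 = 1/4000.
So any delta <= 1/4000 works. Conversely, if delta > 1/4000, then x = 2 + 1/4000 satisfies |x - 2| = 1/4000 < delta but |f(x) - f(2)| = 5 * 1/4000 = 1/800, which is not < 1/800; so no larger delta works.
Hence the largest such delta is 1/4000.

1/4000


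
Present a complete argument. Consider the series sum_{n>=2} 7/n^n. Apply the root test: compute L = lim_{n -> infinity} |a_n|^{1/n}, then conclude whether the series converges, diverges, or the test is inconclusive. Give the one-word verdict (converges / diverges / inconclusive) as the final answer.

Let a_n denote the general term. Form |a_n|^(1/n) and simplify:
|a_n|^(1/n) = 7^(1/n)/n
Take the limit as n -> infinity: L = 0.
Since L = 0 < 1, the root test implies convergence.

converges


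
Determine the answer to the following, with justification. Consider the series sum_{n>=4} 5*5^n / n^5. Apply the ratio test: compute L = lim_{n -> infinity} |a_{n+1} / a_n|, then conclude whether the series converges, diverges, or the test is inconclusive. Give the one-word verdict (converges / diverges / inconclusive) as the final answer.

Let a_n denote the general term. Form the ratio a_{n+1}/a_n and simplify:
a_{n+1}/a_n = 5*n^5/(n + 1)^5
Take the limit as n -> infinity: L = 5.
Since L = 5 > 1 (or L = infinity), the ratio test implies the series diverges.

diverges


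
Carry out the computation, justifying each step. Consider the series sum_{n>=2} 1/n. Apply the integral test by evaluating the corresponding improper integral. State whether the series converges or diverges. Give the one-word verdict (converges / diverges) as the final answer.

Let f(x) = 1/x. Then f is positive, continuous, and decreasing on [2, infinity), so the integral test applies.
Compute the improper integral int_{2}^infinity f(x) dx:
  antiderivative F(x) = log(x).
  As x -> infinity, log(x) -> infinity.
  So int = infinity - log(2) = infinity. By the integral test, the series diverges.

diverges


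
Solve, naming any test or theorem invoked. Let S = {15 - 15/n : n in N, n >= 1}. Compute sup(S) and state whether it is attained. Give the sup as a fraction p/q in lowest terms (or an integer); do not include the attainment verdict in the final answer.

Analysis:
- Values: 0, 15/2, 10, 45/4, ... strictly increasing.
- Minimum is 0 (n=1); inf = 0 (attained).
- 15 - 15/n -> 15 from below; sup = 15, not attained.
Conclusion: sup(S) = 15, not attained in S.

15


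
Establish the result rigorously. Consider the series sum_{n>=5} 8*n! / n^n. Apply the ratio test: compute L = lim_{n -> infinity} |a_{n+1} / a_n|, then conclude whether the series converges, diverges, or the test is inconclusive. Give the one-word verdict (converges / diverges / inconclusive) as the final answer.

Let a_n denote the general term. Form the ratio a_{n+1}/a_n and simplify:
a_{n+1}/a_n = (n/(n + 1))^n
Take the limit as n -> infinity: L = exp(-1).
Since L = exp(-1) < 1, the ratio test implies the series converges.

converges


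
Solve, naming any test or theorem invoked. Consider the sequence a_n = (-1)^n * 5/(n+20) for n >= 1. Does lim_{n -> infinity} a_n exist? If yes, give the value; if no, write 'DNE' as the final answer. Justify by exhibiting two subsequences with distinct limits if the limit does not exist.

Examine the behaviour of a_n along subsequences.
Even-n subsequence a_{2k} = 5/(2k+20) -> 0. Odd-n subsequence a_{2k+1} = -5/(2k+21) -> 0. Both tend to 0, which suggests the limit is 0; verify directly.
|a_n - 0| = 5/(n+20) < 5/n for every n >= 1.
Given epsilon > 0, choose a positive integer N > 5/epsilon. Then for all n >= N, |a_n| < 5/n <= 5/N < epsilon.
So by the definition of the limit, lim a_n exists and equals 0.

0


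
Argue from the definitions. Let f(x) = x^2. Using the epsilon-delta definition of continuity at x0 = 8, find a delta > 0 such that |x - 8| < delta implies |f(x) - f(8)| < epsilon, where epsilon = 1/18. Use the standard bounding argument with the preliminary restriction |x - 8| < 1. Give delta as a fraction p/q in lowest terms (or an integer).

Factor: |x^2 - (8)^2| = |x - 8| * |x + 8|.
Impose |x - 8| < 1 first. Then |x + 8| = |(x - 8) + 2*(8)| <= |x - 8| + 2*|8| < 1 + 16 = 17.
So |x^2 - (8)^2| < delta * 17.
We need delta * 17 <= 1/18, i.e. delta <= 1/18/17 = 1/306.
Since 1/306 < 1, this is tighter than 1; take delta = 1/306.
So delta = 1/306 works.

1/306


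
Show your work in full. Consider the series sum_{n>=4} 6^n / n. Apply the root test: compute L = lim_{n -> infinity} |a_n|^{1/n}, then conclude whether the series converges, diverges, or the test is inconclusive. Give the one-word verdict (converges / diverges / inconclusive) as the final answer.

Let a_n denote the general term. Form |a_n|^(1/n) and simplify:
|a_n|^(1/n) = 6/n^(1/n)
Take the limit as n -> infinity: L = 6.
Since L = 6 > 1, the root test implies divergence.

diverges


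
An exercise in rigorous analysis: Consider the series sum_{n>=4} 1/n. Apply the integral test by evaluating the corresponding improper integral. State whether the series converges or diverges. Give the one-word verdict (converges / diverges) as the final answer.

Let f(x) = 1/x. Then f is positive, continuous, and decreasing on [4, infinity), so the integral test applies.
Compute the improper integral int_{4}^infinity f(x) dx:
  antiderivative F(x) = log(x).
  As x -> infinity, log(x) -> infinity.
  So int = infinity - log(4) = infinity. By the integral test, the series diverges.

diverges


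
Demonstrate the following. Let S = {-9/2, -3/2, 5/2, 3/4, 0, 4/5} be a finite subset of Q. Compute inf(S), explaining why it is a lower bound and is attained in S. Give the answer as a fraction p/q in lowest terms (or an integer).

S is finite, so inf(S) = min(S).
Sorted increasing:
-9/2, -3/2, 0, 3/4, 4/5, 5/2
The extremum is -9/2.
For every x in S, x >= -9/2. And -9/2 is in S, so it is attained.
Therefore inf(S) = -9/2.

-9/2


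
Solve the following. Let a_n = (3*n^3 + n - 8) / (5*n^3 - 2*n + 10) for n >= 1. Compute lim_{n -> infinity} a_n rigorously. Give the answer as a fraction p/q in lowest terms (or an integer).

Divide numerator and denominator by n^3, the highest power:
numerator / n^3 = 3 + n^(-2) - 8/n^3
denominator / n^3 = 5 - 2/n^2 + 10/n^3
As n -> infinity, all terms of the form c/n^k (k >= 1) tend to 0.
So numerator / n^3 -> 3 and denominator / n^3 -> 5.
Therefore lim a_n = 3/5.

3/5


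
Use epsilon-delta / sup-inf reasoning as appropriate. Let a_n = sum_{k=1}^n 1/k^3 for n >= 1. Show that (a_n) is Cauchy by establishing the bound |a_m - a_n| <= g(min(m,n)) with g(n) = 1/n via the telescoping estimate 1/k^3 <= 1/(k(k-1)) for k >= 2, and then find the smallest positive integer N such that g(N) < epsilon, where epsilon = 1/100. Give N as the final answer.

For m > n >= 1: |a_m - a_n| = sum_{k=n+1}^m 1/k^3.
Use 1/k^3 <= 1/(k(k-1)) = 1/(k-1) - 1/k for k >= 2 (which holds since k^3 >= k^2 >= k(k-1) for k >= 2):
sum_{k=n+1}^m 1/k^3 <= sum_{k=n+1}^m (1/(k-1) - 1/k) = 1/n - 1/m <= 1/n.
By symmetry the same bound holds with n,m swapped, so |a_m - a_n| <= 1/min(m,n) = g(min(m,n)). Since g(n) -> 0, (a_n) is Cauchy.
Now solve g(N) < 1/100: 1/N < 1/100 <=> N > 1/(1/100) = 100.
The smallest integer strictly greater than 100 is N = 101.
Check: g(101) = 1/101 < 1/100; g(100) = 1/100 >= 1/100. So N = 101.

101


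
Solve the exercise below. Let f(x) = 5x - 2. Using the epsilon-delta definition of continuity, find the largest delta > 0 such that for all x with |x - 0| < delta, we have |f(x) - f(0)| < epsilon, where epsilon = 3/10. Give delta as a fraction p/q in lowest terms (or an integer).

We compute f(0) = 5*(0) - 2 = -2.
|f(x) - f(0)| = |5x - 2 - (-2)| = |5(x - 0)| = 5|x - 0|.
We need 5|x - 0| < 3/10, i.e. |x - 0| < 3/10 / 5 = 3/50.
So any delta <= 3/50 works. Conversely, if delta > 3/50, then x = 0 + 3/50 satisfies |x - 0| = 3/50 < delta but |f(x) - f(0)| = 5 * 3/50 = 3/10, which is not < 3/10; so no larger delta works.
Hence the largest such delta is 3/50.

3/50
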